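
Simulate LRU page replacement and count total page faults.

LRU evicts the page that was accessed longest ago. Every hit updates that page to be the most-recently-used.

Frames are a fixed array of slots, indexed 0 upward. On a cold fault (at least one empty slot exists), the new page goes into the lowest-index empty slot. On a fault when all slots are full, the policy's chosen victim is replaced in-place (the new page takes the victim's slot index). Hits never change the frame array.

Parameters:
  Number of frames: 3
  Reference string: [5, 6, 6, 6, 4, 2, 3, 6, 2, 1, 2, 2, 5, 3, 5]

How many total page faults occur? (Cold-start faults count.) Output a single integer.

Answer: 9

Derivation:
Step 0: ref 5 → FAULT, frames=[5,-,-]
Step 1: ref 6 → FAULT, frames=[5,6,-]
Step 2: ref 6 → HIT, frames=[5,6,-]
Step 3: ref 6 → HIT, frames=[5,6,-]
Step 4: ref 4 → FAULT, frames=[5,6,4]
Step 5: ref 2 → FAULT (evict 5), frames=[2,6,4]
Step 6: ref 3 → FAULT (evict 6), frames=[2,3,4]
Step 7: ref 6 → FAULT (evict 4), frames=[2,3,6]
Step 8: ref 2 → HIT, frames=[2,3,6]
Step 9: ref 1 → FAULT (evict 3), frames=[2,1,6]
Step 10: ref 2 → HIT, frames=[2,1,6]
Step 11: ref 2 → HIT, frames=[2,1,6]
Step 12: ref 5 → FAULT (evict 6), frames=[2,1,5]
Step 13: ref 3 → FAULT (evict 1), frames=[2,3,5]
Step 14: ref 5 → HIT, frames=[2,3,5]
Total faults: 9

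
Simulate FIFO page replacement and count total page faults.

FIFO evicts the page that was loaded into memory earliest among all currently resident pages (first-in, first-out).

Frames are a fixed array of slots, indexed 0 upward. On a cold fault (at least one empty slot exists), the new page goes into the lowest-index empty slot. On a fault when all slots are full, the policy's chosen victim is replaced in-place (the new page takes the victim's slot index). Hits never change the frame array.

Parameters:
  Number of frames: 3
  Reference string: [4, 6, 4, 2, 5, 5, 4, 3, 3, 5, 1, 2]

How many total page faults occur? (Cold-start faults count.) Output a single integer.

Answer: 8

Derivation:
Step 0: ref 4 → FAULT, frames=[4,-,-]
Step 1: ref 6 → FAULT, frames=[4,6,-]
Step 2: ref 4 → HIT, frames=[4,6,-]
Step 3: ref 2 → FAULT, frames=[4,6,2]
Step 4: ref 5 → FAULT (evict 4), frames=[5,6,2]
Step 5: ref 5 → HIT, frames=[5,6,2]
Step 6: ref 4 → FAULT (evict 6), frames=[5,4,2]
Step 7: ref 3 → FAULT (evict 2), frames=[5,4,3]
Step 8: ref 3 → HIT, frames=[5,4,3]
Step 9: ref 5 → HIT, frames=[5,4,3]
Step 10: ref 1 → FAULT (evict 5), frames=[1,4,3]
Step 11: ref 2 → FAULT (evict 4), frames=[1,2,3]
Total faults: 8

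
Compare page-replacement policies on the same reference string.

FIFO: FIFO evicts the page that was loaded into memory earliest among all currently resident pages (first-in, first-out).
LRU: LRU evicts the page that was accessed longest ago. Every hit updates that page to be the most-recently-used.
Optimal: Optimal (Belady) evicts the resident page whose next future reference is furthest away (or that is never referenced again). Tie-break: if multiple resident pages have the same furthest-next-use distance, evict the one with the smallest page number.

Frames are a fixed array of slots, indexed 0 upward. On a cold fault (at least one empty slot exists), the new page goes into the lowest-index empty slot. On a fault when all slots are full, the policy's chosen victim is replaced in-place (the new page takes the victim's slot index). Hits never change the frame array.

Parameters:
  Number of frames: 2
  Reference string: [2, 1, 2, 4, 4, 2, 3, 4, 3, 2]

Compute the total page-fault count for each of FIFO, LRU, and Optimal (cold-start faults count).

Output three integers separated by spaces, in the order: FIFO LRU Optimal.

Answer: 7 6 5

Derivation:
--- FIFO ---
  step 0: ref 2 -> FAULT, frames=[2,-] (faults so far: 1)
  step 1: ref 1 -> FAULT, frames=[2,1] (faults so far: 2)
  step 2: ref 2 -> HIT, frames=[2,1] (faults so far: 2)
  step 3: ref 4 -> FAULT, evict 2, frames=[4,1] (faults so far: 3)
  step 4: ref 4 -> HIT, frames=[4,1] (faults so far: 3)
  step 5: ref 2 -> FAULT, evict 1, frames=[4,2] (faults so far: 4)
  step 6: ref 3 -> FAULT, evict 4, frames=[3,2] (faults so far: 5)
  step 7: ref 4 -> FAULT, evict 2, frames=[3,4] (faults so far: 6)
  step 8: ref 3 -> HIT, frames=[3,4] (faults so far: 6)
  step 9: ref 2 -> FAULT, evict 3, frames=[2,4] (faults so far: 7)
  FIFO total faults: 7
--- LRU ---
  step 0: ref 2 -> FAULT, frames=[2,-] (faults so far: 1)
  step 1: ref 1 -> FAULT, frames=[2,1] (faults so far: 2)
  step 2: ref 2 -> HIT, frames=[2,1] (faults so far: 2)
  step 3: ref 4 -> FAULT, evict 1, frames=[2,4] (faults so far: 3)
  step 4: ref 4 -> HIT, frames=[2,4] (faults so far: 3)
  step 5: ref 2 -> HIT, frames=[2,4] (faults so far: 3)
  step 6: ref 3 -> FAULT, evict 4, frames=[2,3] (faults so far: 4)
  step 7: ref 4 -> FAULT, evict 2, frames=[4,3] (faults so far: 5)
  step 8: ref 3 -> HIT, frames=[4,3] (faults so far: 5)
  step 9: ref 2 -> FAULT, evict 4, frames=[2,3] (faults so far: 6)
  LRU total faults: 6
--- Optimal ---
  step 0: ref 2 -> FAULT, frames=[2,-] (faults so far: 1)
  step 1: ref 1 -> FAULT, frames=[2,1] (faults so far: 2)
  step 2: ref 2 -> HIT, frames=[2,1] (faults so far: 2)
  step 3: ref 4 -> FAULT, evict 1, frames=[2,4] (faults so far: 3)
  step 4: ref 4 -> HIT, frames=[2,4] (faults so far: 3)
  step 5: ref 2 -> HIT, frames=[2,4] (faults so far: 3)
  step 6: ref 3 -> FAULT, evict 2, frames=[3,4] (faults so far: 4)
  step 7: ref 4 -> HIT, frames=[3,4] (faults so far: 4)
  step 8: ref 3 -> HIT, frames=[3,4] (faults so far: 4)
  step 9: ref 2 -> FAULT, evict 3, frames=[2,4] (faults so far: 5)
  Optimal total faults: 5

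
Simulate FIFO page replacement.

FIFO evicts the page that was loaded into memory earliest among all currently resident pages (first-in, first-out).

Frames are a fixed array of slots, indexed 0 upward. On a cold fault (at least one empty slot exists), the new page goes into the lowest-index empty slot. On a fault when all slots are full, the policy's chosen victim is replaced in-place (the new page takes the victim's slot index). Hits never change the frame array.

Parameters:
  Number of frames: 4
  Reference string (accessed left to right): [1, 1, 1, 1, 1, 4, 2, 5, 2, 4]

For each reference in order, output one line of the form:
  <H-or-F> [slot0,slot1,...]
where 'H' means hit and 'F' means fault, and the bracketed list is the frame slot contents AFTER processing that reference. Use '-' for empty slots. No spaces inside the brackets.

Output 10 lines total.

F [1,-,-,-]
H [1,-,-,-]
H [1,-,-,-]
H [1,-,-,-]
H [1,-,-,-]
F [1,4,-,-]
F [1,4,2,-]
F [1,4,2,5]
H [1,4,2,5]
H [1,4,2,5]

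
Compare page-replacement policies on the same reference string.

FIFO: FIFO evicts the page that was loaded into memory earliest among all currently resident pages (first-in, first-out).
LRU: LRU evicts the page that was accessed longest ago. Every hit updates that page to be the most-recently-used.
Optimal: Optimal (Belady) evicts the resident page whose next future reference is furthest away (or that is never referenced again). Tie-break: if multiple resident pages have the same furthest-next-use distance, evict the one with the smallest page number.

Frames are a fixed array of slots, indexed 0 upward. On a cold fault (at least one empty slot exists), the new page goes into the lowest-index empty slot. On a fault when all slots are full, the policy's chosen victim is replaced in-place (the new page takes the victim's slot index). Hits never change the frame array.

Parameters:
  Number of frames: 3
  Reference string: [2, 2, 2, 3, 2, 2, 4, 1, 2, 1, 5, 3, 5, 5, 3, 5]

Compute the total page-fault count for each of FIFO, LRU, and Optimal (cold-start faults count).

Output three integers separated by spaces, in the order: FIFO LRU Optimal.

--- FIFO ---
  step 0: ref 2 -> FAULT, frames=[2,-,-] (faults so far: 1)
  step 1: ref 2 -> HIT, frames=[2,-,-] (faults so far: 1)
  step 2: ref 2 -> HIT, frames=[2,-,-] (faults so far: 1)
  step 3: ref 3 -> FAULT, frames=[2,3,-] (faults so far: 2)
  step 4: ref 2 -> HIT, frames=[2,3,-] (faults so far: 2)
  step 5: ref 2 -> HIT, frames=[2,3,-] (faults so far: 2)
  step 6: ref 4 -> FAULT, frames=[2,3,4] (faults so far: 3)
  step 7: ref 1 -> FAULT, evict 2, frames=[1,3,4] (faults so far: 4)
  step 8: ref 2 -> FAULT, evict 3, frames=[1,2,4] (faults so far: 5)
  step 9: ref 1 -> HIT, frames=[1,2,4] (faults so far: 5)
  step 10: ref 5 -> FAULT, evict 4, frames=[1,2,5] (faults so far: 6)
  step 11: ref 3 -> FAULT, evict 1, frames=[3,2,5] (faults so far: 7)
  step 12: ref 5 -> HIT, frames=[3,2,5] (faults so far: 7)
  step 13: ref 5 -> HIT, frames=[3,2,5] (faults so far: 7)
  step 14: ref 3 -> HIT, frames=[3,2,5] (faults so far: 7)
  step 15: ref 5 -> HIT, frames=[3,2,5] (faults so far: 7)
  FIFO total faults: 7
--- LRU ---
  step 0: ref 2 -> FAULT, frames=[2,-,-] (faults so far: 1)
  step 1: ref 2 -> HIT, frames=[2,-,-] (faults so far: 1)
  step 2: ref 2 -> HIT, frames=[2,-,-] (faults so far: 1)
  step 3: ref 3 -> FAULT, frames=[2,3,-] (faults so far: 2)
  step 4: ref 2 -> HIT, frames=[2,3,-] (faults so far: 2)
  step 5: ref 2 -> HIT, frames=[2,3,-] (faults so far: 2)
  step 6: ref 4 -> FAULT, frames=[2,3,4] (faults so far: 3)
  step 7: ref 1 -> FAULT, evict 3, frames=[2,1,4] (faults so far: 4)
  step 8: ref 2 -> HIT, frames=[2,1,4] (faults so far: 4)
  step 9: ref 1 -> HIT, frames=[2,1,4] (faults so far: 4)
  step 10: ref 5 -> FAULT, evict 4, frames=[2,1,5] (faults so far: 5)
  step 11: ref 3 -> FAULT, evict 2, frames=[3,1,5] (faults so far: 6)
  step 12: ref 5 -> HIT, frames=[3,1,5] (faults so far: 6)
  step 13: ref 5 -> HIT, frames=[3,1,5] (faults so far: 6)
  step 14: ref 3 -> HIT, frames=[3,1,5] (faults so far: 6)
  step 15: ref 5 -> HIT, frames=[3,1,5] (faults so far: 6)
  LRU total faults: 6
--- Optimal ---
  step 0: ref 2 -> FAULT, frames=[2,-,-] (faults so far: 1)
  step 1: ref 2 -> HIT, frames=[2,-,-] (faults so far: 1)
  step 2: ref 2 -> HIT, frames=[2,-,-] (faults so far: 1)
  step 3: ref 3 -> FAULT, frames=[2,3,-] (faults so far: 2)
  step 4: ref 2 -> HIT, frames=[2,3,-] (faults so far: 2)
  step 5: ref 2 -> HIT, frames=[2,3,-] (faults so far: 2)
  step 6: ref 4 -> FAULT, frames=[2,3,4] (faults so far: 3)
  step 7: ref 1 -> FAULT, evict 4, frames=[2,3,1] (faults so far: 4)
  step 8: ref 2 -> HIT, frames=[2,3,1] (faults so far: 4)
  step 9: ref 1 -> HIT, frames=[2,3,1] (faults so far: 4)
  step 10: ref 5 -> FAULT, evict 1, frames=[2,3,5] (faults so far: 5)
  step 11: ref 3 -> HIT, frames=[2,3,5] (faults so far: 5)
  step 12: ref 5 -> HIT, frames=[2,3,5] (faults so far: 5)
  step 13: ref 5 -> HIT, frames=[2,3,5] (faults so far: 5)
  step 14: ref 3 -> HIT, frames=[2,3,5] (faults so far: 5)
  step 15: ref 5 -> HIT, frames=[2,3,5] (faults so far: 5)
  Optimal total faults: 5

Answer: 7 6 5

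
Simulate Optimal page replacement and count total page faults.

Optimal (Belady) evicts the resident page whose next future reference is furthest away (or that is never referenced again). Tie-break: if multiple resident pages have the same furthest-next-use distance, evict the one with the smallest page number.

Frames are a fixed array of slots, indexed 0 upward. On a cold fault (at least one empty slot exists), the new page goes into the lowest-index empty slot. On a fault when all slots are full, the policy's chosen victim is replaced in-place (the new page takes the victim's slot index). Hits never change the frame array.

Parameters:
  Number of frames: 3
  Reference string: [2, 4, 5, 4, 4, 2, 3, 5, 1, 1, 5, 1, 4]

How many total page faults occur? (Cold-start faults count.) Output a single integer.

Answer: 5

Derivation:
Step 0: ref 2 → FAULT, frames=[2,-,-]
Step 1: ref 4 → FAULT, frames=[2,4,-]
Step 2: ref 5 → FAULT, frames=[2,4,5]
Step 3: ref 4 → HIT, frames=[2,4,5]
Step 4: ref 4 → HIT, frames=[2,4,5]
Step 5: ref 2 → HIT, frames=[2,4,5]
Step 6: ref 3 → FAULT (evict 2), frames=[3,4,5]
Step 7: ref 5 → HIT, frames=[3,4,5]
Step 8: ref 1 → FAULT (evict 3), frames=[1,4,5]
Step 9: ref 1 → HIT, frames=[1,4,5]
Step 10: ref 5 → HIT, frames=[1,4,5]
Step 11: ref 1 → HIT, frames=[1,4,5]
Step 12: ref 4 → HIT, frames=[1,4,5]
Total faults: 5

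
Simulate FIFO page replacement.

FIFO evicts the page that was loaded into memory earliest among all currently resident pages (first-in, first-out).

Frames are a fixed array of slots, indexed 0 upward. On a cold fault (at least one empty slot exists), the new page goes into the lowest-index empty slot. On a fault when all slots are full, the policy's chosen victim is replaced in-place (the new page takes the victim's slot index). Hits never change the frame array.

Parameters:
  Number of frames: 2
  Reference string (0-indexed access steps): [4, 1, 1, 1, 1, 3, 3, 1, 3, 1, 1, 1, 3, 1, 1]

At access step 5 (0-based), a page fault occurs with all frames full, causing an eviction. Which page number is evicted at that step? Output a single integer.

Step 0: ref 4 -> FAULT, frames=[4,-]
Step 1: ref 1 -> FAULT, frames=[4,1]
Step 2: ref 1 -> HIT, frames=[4,1]
Step 3: ref 1 -> HIT, frames=[4,1]
Step 4: ref 1 -> HIT, frames=[4,1]
Step 5: ref 3 -> FAULT, evict 4, frames=[3,1]
At step 5: evicted page 4

Answer: 4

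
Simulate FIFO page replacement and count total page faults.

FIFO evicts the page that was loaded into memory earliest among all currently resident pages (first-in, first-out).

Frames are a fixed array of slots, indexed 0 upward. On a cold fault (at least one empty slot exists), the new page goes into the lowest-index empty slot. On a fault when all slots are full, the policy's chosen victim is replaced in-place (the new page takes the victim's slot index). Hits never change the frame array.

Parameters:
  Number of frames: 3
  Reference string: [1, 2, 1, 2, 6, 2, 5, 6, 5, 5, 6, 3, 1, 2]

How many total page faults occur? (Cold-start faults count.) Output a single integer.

Answer: 7

Derivation:
Step 0: ref 1 → FAULT, frames=[1,-,-]
Step 1: ref 2 → FAULT, frames=[1,2,-]
Step 2: ref 1 → HIT, frames=[1,2,-]
Step 3: ref 2 → HIT, frames=[1,2,-]
Step 4: ref 6 → FAULT, frames=[1,2,6]
Step 5: ref 2 → HIT, frames=[1,2,6]
Step 6: ref 5 → FAULT (evict 1), frames=[5,2,6]
Step 7: ref 6 → HIT, frames=[5,2,6]
Step 8: ref 5 → HIT, frames=[5,2,6]
Step 9: ref 5 → HIT, frames=[5,2,6]
Step 10: ref 6 → HIT, frames=[5,2,6]
Step 11: ref 3 → FAULT (evict 2), frames=[5,3,6]
Step 12: ref 1 → FAULT (evict 6), frames=[5,3,1]
Step 13: ref 2 → FAULT (evict 5), frames=[2,3,1]
Total faults: 7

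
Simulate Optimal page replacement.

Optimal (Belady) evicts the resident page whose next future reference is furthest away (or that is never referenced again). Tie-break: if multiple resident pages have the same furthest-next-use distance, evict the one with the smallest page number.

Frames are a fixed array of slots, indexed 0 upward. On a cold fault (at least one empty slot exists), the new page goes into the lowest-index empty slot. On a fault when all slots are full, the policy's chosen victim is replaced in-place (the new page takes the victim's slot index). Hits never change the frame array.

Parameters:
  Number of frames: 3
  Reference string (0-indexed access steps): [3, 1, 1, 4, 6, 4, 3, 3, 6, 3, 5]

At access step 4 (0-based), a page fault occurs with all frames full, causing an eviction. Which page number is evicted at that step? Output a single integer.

Answer: 1

Derivation:
Step 0: ref 3 -> FAULT, frames=[3,-,-]
Step 1: ref 1 -> FAULT, frames=[3,1,-]
Step 2: ref 1 -> HIT, frames=[3,1,-]
Step 3: ref 4 -> FAULT, frames=[3,1,4]
Step 4: ref 6 -> FAULT, evict 1, frames=[3,6,4]
At step 4: evicted page 1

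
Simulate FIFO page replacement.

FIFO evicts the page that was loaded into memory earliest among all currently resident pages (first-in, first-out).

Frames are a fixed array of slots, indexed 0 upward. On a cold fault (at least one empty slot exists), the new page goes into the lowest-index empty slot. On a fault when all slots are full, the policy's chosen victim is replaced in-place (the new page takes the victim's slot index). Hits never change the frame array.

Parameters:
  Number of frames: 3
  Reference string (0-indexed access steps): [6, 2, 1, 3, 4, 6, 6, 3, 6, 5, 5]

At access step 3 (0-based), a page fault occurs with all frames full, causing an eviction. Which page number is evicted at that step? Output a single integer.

Step 0: ref 6 -> FAULT, frames=[6,-,-]
Step 1: ref 2 -> FAULT, frames=[6,2,-]
Step 2: ref 1 -> FAULT, frames=[6,2,1]
Step 3: ref 3 -> FAULT, evict 6, frames=[3,2,1]
At step 3: evicted page 6

Answer: 6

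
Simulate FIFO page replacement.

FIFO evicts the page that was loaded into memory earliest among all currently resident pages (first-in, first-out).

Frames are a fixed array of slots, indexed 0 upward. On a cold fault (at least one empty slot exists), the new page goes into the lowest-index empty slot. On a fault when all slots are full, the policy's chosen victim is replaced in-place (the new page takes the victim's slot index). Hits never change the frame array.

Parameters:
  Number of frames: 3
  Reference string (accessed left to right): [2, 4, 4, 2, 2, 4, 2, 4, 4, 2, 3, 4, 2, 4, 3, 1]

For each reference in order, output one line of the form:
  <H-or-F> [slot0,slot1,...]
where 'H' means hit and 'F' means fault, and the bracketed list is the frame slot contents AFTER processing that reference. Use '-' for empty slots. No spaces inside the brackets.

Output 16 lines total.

F [2,-,-]
F [2,4,-]
H [2,4,-]
H [2,4,-]
H [2,4,-]
H [2,4,-]
H [2,4,-]
H [2,4,-]
H [2,4,-]
H [2,4,-]
F [2,4,3]
H [2,4,3]
H [2,4,3]
H [2,4,3]
H [2,4,3]
F [1,4,3]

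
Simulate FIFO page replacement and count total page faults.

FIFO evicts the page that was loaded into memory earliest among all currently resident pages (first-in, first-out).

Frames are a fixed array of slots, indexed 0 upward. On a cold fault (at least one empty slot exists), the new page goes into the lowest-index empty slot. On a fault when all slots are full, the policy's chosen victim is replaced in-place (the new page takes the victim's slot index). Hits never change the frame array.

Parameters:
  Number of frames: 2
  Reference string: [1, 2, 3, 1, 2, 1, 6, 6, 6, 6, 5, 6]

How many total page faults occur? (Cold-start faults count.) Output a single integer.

Answer: 7

Derivation:
Step 0: ref 1 → FAULT, frames=[1,-]
Step 1: ref 2 → FAULT, frames=[1,2]
Step 2: ref 3 → FAULT (evict 1), frames=[3,2]
Step 3: ref 1 → FAULT (evict 2), frames=[3,1]
Step 4: ref 2 → FAULT (evict 3), frames=[2,1]
Step 5: ref 1 → HIT, frames=[2,1]
Step 6: ref 6 → FAULT (evict 1), frames=[2,6]
Step 7: ref 6 → HIT, frames=[2,6]
Step 8: ref 6 → HIT, frames=[2,6]
Step 9: ref 6 → HIT, frames=[2,6]
Step 10: ref 5 → FAULT (evict 2), frames=[5,6]
Step 11: ref 6 → HIT, frames=[5,6]
Total faults: 7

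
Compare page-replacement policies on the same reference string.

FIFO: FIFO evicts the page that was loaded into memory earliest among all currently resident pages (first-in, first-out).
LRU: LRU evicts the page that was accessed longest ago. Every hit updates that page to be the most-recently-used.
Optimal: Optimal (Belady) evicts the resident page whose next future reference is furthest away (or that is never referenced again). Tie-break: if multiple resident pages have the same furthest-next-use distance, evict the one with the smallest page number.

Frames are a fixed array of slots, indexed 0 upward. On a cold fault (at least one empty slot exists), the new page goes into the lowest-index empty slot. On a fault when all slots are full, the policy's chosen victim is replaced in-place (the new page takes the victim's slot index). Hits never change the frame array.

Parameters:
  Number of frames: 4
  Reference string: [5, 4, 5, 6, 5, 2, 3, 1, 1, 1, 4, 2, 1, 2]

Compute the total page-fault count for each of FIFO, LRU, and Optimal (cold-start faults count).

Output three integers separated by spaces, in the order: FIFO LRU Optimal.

--- FIFO ---
  step 0: ref 5 -> FAULT, frames=[5,-,-,-] (faults so far: 1)
  step 1: ref 4 -> FAULT, frames=[5,4,-,-] (faults so far: 2)
  step 2: ref 5 -> HIT, frames=[5,4,-,-] (faults so far: 2)
  step 3: ref 6 -> FAULT, frames=[5,4,6,-] (faults so far: 3)
  step 4: ref 5 -> HIT, frames=[5,4,6,-] (faults so far: 3)
  step 5: ref 2 -> FAULT, frames=[5,4,6,2] (faults so far: 4)
  step 6: ref 3 -> FAULT, evict 5, frames=[3,4,6,2] (faults so far: 5)
  step 7: ref 1 -> FAULT, evict 4, frames=[3,1,6,2] (faults so far: 6)
  step 8: ref 1 -> HIT, frames=[3,1,6,2] (faults so far: 6)
  step 9: ref 1 -> HIT, frames=[3,1,6,2] (faults so far: 6)
  step 10: ref 4 -> FAULT, evict 6, frames=[3,1,4,2] (faults so far: 7)
  step 11: ref 2 -> HIT, frames=[3,1,4,2] (faults so far: 7)
  step 12: ref 1 -> HIT, frames=[3,1,4,2] (faults so far: 7)
  step 13: ref 2 -> HIT, frames=[3,1,4,2] (faults so far: 7)
  FIFO total faults: 7
--- LRU ---
  step 0: ref 5 -> FAULT, frames=[5,-,-,-] (faults so far: 1)
  step 1: ref 4 -> FAULT, frames=[5,4,-,-] (faults so far: 2)
  step 2: ref 5 -> HIT, frames=[5,4,-,-] (faults so far: 2)
  step 3: ref 6 -> FAULT, frames=[5,4,6,-] (faults so far: 3)
  step 4: ref 5 -> HIT, frames=[5,4,6,-] (faults so far: 3)
  step 5: ref 2 -> FAULT, frames=[5,4,6,2] (faults so far: 4)
  step 6: ref 3 -> FAULT, evict 4, frames=[5,3,6,2] (faults so far: 5)
  step 7: ref 1 -> FAULT, evict 6, frames=[5,3,1,2] (faults so far: 6)
  step 8: ref 1 -> HIT, frames=[5,3,1,2] (faults so far: 6)
  step 9: ref 1 -> HIT, frames=[5,3,1,2] (faults so far: 6)
  step 10: ref 4 -> FAULT, evict 5, frames=[4,3,1,2] (faults so far: 7)
  step 11: ref 2 -> HIT, frames=[4,3,1,2] (faults so far: 7)
  step 12: ref 1 -> HIT, frames=[4,3,1,2] (faults so far: 7)
  step 13: ref 2 -> HIT, frames=[4,3,1,2] (faults so far: 7)
  LRU total faults: 7
--- Optimal ---
  step 0: ref 5 -> FAULT, frames=[5,-,-,-] (faults so far: 1)
  step 1: ref 4 -> FAULT, frames=[5,4,-,-] (faults so far: 2)
  step 2: ref 5 -> HIT, frames=[5,4,-,-] (faults so far: 2)
  step 3: ref 6 -> FAULT, frames=[5,4,6,-] (faults so far: 3)
  step 4: ref 5 -> HIT, frames=[5,4,6,-] (faults so far: 3)
  step 5: ref 2 -> FAULT, frames=[5,4,6,2] (faults so far: 4)
  step 6: ref 3 -> FAULT, evict 5, frames=[3,4,6,2] (faults so far: 5)
  step 7: ref 1 -> FAULT, evict 3, frames=[1,4,6,2] (faults so far: 6)
  step 8: ref 1 -> HIT, frames=[1,4,6,2] (faults so far: 6)
  step 9: ref 1 -> HIT, frames=[1,4,6,2] (faults so far: 6)
  step 10: ref 4 -> HIT, frames=[1,4,6,2] (faults so far: 6)
  step 11: ref 2 -> HIT, frames=[1,4,6,2] (faults so far: 6)
  step 12: ref 1 -> HIT, frames=[1,4,6,2] (faults so far: 6)
  step 13: ref 2 -> HIT, frames=[1,4,6,2] (faults so far: 6)
  Optimal total faults: 6

Answer: 7 7 6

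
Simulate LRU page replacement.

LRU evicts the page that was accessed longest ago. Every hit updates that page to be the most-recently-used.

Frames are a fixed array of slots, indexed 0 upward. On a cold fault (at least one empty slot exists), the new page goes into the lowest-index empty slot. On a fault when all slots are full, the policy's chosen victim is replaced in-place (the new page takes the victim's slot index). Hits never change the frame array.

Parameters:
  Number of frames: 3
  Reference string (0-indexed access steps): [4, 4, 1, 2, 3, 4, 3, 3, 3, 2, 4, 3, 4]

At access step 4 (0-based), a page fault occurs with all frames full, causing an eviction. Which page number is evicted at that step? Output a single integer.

Step 0: ref 4 -> FAULT, frames=[4,-,-]
Step 1: ref 4 -> HIT, frames=[4,-,-]
Step 2: ref 1 -> FAULT, frames=[4,1,-]
Step 3: ref 2 -> FAULT, frames=[4,1,2]
Step 4: ref 3 -> FAULT, evict 4, frames=[3,1,2]
At step 4: evicted page 4

Answer: 4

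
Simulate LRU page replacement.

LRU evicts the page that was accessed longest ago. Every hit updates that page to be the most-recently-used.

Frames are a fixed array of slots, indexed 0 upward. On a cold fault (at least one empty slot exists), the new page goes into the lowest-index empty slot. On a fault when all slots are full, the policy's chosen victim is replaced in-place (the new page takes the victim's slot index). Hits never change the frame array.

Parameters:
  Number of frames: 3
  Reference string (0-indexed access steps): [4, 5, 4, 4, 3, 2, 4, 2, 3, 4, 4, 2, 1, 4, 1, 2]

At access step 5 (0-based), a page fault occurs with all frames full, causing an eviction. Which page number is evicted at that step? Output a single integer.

Step 0: ref 4 -> FAULT, frames=[4,-,-]
Step 1: ref 5 -> FAULT, frames=[4,5,-]
Step 2: ref 4 -> HIT, frames=[4,5,-]
Step 3: ref 4 -> HIT, frames=[4,5,-]
Step 4: ref 3 -> FAULT, frames=[4,5,3]
Step 5: ref 2 -> FAULT, evict 5, frames=[4,2,3]
At step 5: evicted page 5

Answer: 5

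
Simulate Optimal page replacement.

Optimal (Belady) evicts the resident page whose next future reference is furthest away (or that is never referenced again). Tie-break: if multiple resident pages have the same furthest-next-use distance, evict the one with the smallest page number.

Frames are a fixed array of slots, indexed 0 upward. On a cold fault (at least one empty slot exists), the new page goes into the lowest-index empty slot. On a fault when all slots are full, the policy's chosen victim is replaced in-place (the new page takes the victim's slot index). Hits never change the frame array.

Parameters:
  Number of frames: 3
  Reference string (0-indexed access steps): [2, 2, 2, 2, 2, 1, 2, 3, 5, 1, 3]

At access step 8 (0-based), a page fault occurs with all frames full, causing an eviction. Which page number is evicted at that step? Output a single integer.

Step 0: ref 2 -> FAULT, frames=[2,-,-]
Step 1: ref 2 -> HIT, frames=[2,-,-]
Step 2: ref 2 -> HIT, frames=[2,-,-]
Step 3: ref 2 -> HIT, frames=[2,-,-]
Step 4: ref 2 -> HIT, frames=[2,-,-]
Step 5: ref 1 -> FAULT, frames=[2,1,-]
Step 6: ref 2 -> HIT, frames=[2,1,-]
Step 7: ref 3 -> FAULT, frames=[2,1,3]
Step 8: ref 5 -> FAULT, evict 2, frames=[5,1,3]
At step 8: evicted page 2

Answer: 2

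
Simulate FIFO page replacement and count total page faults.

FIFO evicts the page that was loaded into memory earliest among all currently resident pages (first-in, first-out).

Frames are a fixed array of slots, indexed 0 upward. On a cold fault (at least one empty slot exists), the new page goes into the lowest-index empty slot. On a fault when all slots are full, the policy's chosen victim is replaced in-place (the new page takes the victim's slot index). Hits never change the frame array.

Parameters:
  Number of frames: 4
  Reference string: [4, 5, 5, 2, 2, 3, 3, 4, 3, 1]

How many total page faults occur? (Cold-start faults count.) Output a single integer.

Step 0: ref 4 → FAULT, frames=[4,-,-,-]
Step 1: ref 5 → FAULT, frames=[4,5,-,-]
Step 2: ref 5 → HIT, frames=[4,5,-,-]
Step 3: ref 2 → FAULT, frames=[4,5,2,-]
Step 4: ref 2 → HIT, frames=[4,5,2,-]
Step 5: ref 3 → FAULT, frames=[4,5,2,3]
Step 6: ref 3 → HIT, frames=[4,5,2,3]
Step 7: ref 4 → HIT, frames=[4,5,2,3]
Step 8: ref 3 → HIT, frames=[4,5,2,3]
Step 9: ref 1 → FAULT (evict 4), frames=[1,5,2,3]
Total faults: 5

Answer: 5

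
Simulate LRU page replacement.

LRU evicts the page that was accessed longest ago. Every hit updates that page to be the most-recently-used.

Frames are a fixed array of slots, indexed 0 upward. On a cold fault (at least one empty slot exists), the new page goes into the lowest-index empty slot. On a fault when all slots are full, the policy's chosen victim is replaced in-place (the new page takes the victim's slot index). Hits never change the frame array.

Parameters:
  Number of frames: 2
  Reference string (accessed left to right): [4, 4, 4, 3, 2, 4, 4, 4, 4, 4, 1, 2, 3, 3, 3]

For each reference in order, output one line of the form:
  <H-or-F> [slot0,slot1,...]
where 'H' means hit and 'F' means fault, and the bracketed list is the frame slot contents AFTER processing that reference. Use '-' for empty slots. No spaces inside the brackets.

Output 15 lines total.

F [4,-]
H [4,-]
H [4,-]
F [4,3]
F [2,3]
F [2,4]
H [2,4]
H [2,4]
H [2,4]
H [2,4]
F [1,4]
F [1,2]
F [3,2]
H [3,2]
H [3,2]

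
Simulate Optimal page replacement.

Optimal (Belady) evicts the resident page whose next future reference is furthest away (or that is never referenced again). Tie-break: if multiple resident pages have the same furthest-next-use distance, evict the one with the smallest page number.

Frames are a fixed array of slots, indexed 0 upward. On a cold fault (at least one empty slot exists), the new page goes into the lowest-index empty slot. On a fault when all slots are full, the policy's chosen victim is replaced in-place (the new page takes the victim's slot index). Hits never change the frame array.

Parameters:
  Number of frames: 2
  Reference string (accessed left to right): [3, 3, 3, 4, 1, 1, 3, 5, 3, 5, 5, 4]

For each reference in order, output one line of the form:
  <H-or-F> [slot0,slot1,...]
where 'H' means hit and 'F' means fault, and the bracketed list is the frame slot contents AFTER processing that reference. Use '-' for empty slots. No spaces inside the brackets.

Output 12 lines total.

F [3,-]
H [3,-]
H [3,-]
F [3,4]
F [3,1]
H [3,1]
H [3,1]
F [3,5]
H [3,5]
H [3,5]
H [3,5]
F [4,5]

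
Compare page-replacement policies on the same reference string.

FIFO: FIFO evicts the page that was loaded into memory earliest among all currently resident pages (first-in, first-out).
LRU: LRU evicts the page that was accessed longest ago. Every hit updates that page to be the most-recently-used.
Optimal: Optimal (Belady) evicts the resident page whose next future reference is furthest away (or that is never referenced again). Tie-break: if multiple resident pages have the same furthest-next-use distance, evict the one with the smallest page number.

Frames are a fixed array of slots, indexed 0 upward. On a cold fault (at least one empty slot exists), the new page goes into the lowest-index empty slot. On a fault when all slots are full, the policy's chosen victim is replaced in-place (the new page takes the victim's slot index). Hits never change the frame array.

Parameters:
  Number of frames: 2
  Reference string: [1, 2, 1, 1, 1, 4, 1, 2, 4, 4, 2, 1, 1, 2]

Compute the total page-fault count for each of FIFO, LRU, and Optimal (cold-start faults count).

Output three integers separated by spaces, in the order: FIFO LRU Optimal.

--- FIFO ---
  step 0: ref 1 -> FAULT, frames=[1,-] (faults so far: 1)
  step 1: ref 2 -> FAULT, frames=[1,2] (faults so far: 2)
  step 2: ref 1 -> HIT, frames=[1,2] (faults so far: 2)
  step 3: ref 1 -> HIT, frames=[1,2] (faults so far: 2)
  step 4: ref 1 -> HIT, frames=[1,2] (faults so far: 2)
  step 5: ref 4 -> FAULT, evict 1, frames=[4,2] (faults so far: 3)
  step 6: ref 1 -> FAULT, evict 2, frames=[4,1] (faults so far: 4)
  step 7: ref 2 -> FAULT, evict 4, frames=[2,1] (faults so far: 5)
  step 8: ref 4 -> FAULT, evict 1, frames=[2,4] (faults so far: 6)
  step 9: ref 4 -> HIT, frames=[2,4] (faults so far: 6)
  step 10: ref 2 -> HIT, frames=[2,4] (faults so far: 6)
  step 11: ref 1 -> FAULT, evict 2, frames=[1,4] (faults so far: 7)
  step 12: ref 1 -> HIT, frames=[1,4] (faults so far: 7)
  step 13: ref 2 -> FAULT, evict 4, frames=[1,2] (faults so far: 8)
  FIFO total faults: 8
--- LRU ---
  step 0: ref 1 -> FAULT, frames=[1,-] (faults so far: 1)
  step 1: ref 2 -> FAULT, frames=[1,2] (faults so far: 2)
  step 2: ref 1 -> HIT, frames=[1,2] (faults so far: 2)
  step 3: ref 1 -> HIT, frames=[1,2] (faults so far: 2)
  step 4: ref 1 -> HIT, frames=[1,2] (faults so far: 2)
  step 5: ref 4 -> FAULT, evict 2, frames=[1,4] (faults so far: 3)
  step 6: ref 1 -> HIT, frames=[1,4] (faults so far: 3)
  step 7: ref 2 -> FAULT, evict 4, frames=[1,2] (faults so far: 4)
  step 8: ref 4 -> FAULT, evict 1, frames=[4,2] (faults so far: 5)
  step 9: ref 4 -> HIT, frames=[4,2] (faults so far: 5)
  step 10: ref 2 -> HIT, frames=[4,2] (faults so far: 5)
  step 11: ref 1 -> FAULT, evict 4, frames=[1,2] (faults so far: 6)
  step 12: ref 1 -> HIT, frames=[1,2] (faults so far: 6)
  step 13: ref 2 -> HIT, frames=[1,2] (faults so far: 6)
  LRU total faults: 6
--- Optimal ---
  step 0: ref 1 -> FAULT, frames=[1,-] (faults so far: 1)
  step 1: ref 2 -> FAULT, frames=[1,2] (faults so far: 2)
  step 2: ref 1 -> HIT, frames=[1,2] (faults so far: 2)
  step 3: ref 1 -> HIT, frames=[1,2] (faults so far: 2)
  step 4: ref 1 -> HIT, frames=[1,2] (faults so far: 2)
  step 5: ref 4 -> FAULT, evict 2, frames=[1,4] (faults so far: 3)
  step 6: ref 1 -> HIT, frames=[1,4] (faults so far: 3)
  step 7: ref 2 -> FAULT, evict 1, frames=[2,4] (faults so far: 4)
  step 8: ref 4 -> HIT, frames=[2,4] (faults so far: 4)
  step 9: ref 4 -> HIT, frames=[2,4] (faults so far: 4)
  step 10: ref 2 -> HIT, frames=[2,4] (faults so far: 4)
  step 11: ref 1 -> FAULT, evict 4, frames=[2,1] (faults so far: 5)
  step 12: ref 1 -> HIT, frames=[2,1] (faults so far: 5)
  step 13: ref 2 -> HIT, frames=[2,1] (faults so far: 5)
  Optimal total faults: 5

Answer: 8 6 5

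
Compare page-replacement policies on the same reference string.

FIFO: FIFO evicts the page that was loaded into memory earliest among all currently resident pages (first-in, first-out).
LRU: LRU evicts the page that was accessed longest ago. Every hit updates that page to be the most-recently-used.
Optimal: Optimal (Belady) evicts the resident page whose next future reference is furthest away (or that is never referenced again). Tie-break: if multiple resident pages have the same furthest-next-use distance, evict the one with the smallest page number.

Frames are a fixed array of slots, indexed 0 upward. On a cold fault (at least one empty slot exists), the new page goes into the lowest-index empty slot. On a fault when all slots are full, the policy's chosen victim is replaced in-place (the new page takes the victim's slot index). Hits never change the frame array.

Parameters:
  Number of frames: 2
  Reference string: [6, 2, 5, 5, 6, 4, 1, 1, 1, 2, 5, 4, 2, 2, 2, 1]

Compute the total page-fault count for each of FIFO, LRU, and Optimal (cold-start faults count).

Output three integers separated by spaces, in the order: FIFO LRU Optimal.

Answer: 11 11 8

Derivation:
--- FIFO ---
  step 0: ref 6 -> FAULT, frames=[6,-] (faults so far: 1)
  step 1: ref 2 -> FAULT, frames=[6,2] (faults so far: 2)
  step 2: ref 5 -> FAULT, evict 6, frames=[5,2] (faults so far: 3)
  step 3: ref 5 -> HIT, frames=[5,2] (faults so far: 3)
  step 4: ref 6 -> FAULT, evict 2, frames=[5,6] (faults so far: 4)
  step 5: ref 4 -> FAULT, evict 5, frames=[4,6] (faults so far: 5)
  step 6: ref 1 -> FAULT, evict 6, frames=[4,1] (faults so far: 6)
  step 7: ref 1 -> HIT, frames=[4,1] (faults so far: 6)
  step 8: ref 1 -> HIT, frames=[4,1] (faults so far: 6)
  step 9: ref 2 -> FAULT, evict 4, frames=[2,1] (faults so far: 7)
  step 10: ref 5 -> FAULT, evict 1, frames=[2,5] (faults so far: 8)
  step 11: ref 4 -> FAULT, evict 2, frames=[4,5] (faults so far: 9)
  step 12: ref 2 -> FAULT, evict 5, frames=[4,2] (faults so far: 10)
  step 13: ref 2 -> HIT, frames=[4,2] (faults so far: 10)
  step 14: ref 2 -> HIT, frames=[4,2] (faults so far: 10)
  step 15: ref 1 -> FAULT, evict 4, frames=[1,2] (faults so far: 11)
  FIFO total faults: 11
--- LRU ---
  step 0: ref 6 -> FAULT, frames=[6,-] (faults so far: 1)
  step 1: ref 2 -> FAULT, frames=[6,2] (faults so far: 2)
  step 2: ref 5 -> FAULT, evict 6, frames=[5,2] (faults so far: 3)
  step 3: ref 5 -> HIT, frames=[5,2] (faults so far: 3)
  step 4: ref 6 -> FAULT, evict 2, frames=[5,6] (faults so far: 4)
  step 5: ref 4 -> FAULT, evict 5, frames=[4,6] (faults so far: 5)
  step 6: ref 1 -> FAULT, evict 6, frames=[4,1] (faults so far: 6)
  step 7: ref 1 -> HIT, frames=[4,1] (faults so far: 6)
  step 8: ref 1 -> HIT, frames=[4,1] (faults so far: 6)
  step 9: ref 2 -> FAULT, evict 4, frames=[2,1] (faults so far: 7)
  step 10: ref 5 -> FAULT, evict 1, frames=[2,5] (faults so far: 8)
  step 11: ref 4 -> FAULT, evict 2, frames=[4,5] (faults so far: 9)
  step 12: ref 2 -> FAULT, evict 5, frames=[4,2] (faults so far: 10)
  step 13: ref 2 -> HIT, frames=[4,2] (faults so far: 10)
  step 14: ref 2 -> HIT, frames=[4,2] (faults so far: 10)
  step 15: ref 1 -> FAULT, evict 4, frames=[1,2] (faults so far: 11)
  LRU total faults: 11
--- Optimal ---
  step 0: ref 6 -> FAULT, frames=[6,-] (faults so far: 1)
  step 1: ref 2 -> FAULT, frames=[6,2] (faults so far: 2)
  step 2: ref 5 -> FAULT, evict 2, frames=[6,5] (faults so far: 3)
  step 3: ref 5 -> HIT, frames=[6,5] (faults so far: 3)
  step 4: ref 6 -> HIT, frames=[6,5] (faults so far: 3)
  step 5: ref 4 -> FAULT, evict 6, frames=[4,5] (faults so far: 4)
  step 6: ref 1 -> FAULT, evict 4, frames=[1,5] (faults so far: 5)
  step 7: ref 1 -> HIT, frames=[1,5] (faults so far: 5)
  step 8: ref 1 -> HIT, frames=[1,5] (faults so far: 5)
  step 9: ref 2 -> FAULT, evict 1, frames=[2,5] (faults so far: 6)
  step 10: ref 5 -> HIT, frames=[2,5] (faults so far: 6)
  step 11: ref 4 -> FAULT, evict 5, frames=[2,4] (faults so far: 7)
  step 12: ref 2 -> HIT, frames=[2,4] (faults so far: 7)
  step 13: ref 2 -> HIT, frames=[2,4] (faults so far: 7)
  step 14: ref 2 -> HIT, frames=[2,4] (faults so far: 7)
  step 15: ref 1 -> FAULT, evict 2, frames=[1,4] (faults so far: 8)
  Optimal total faults: 8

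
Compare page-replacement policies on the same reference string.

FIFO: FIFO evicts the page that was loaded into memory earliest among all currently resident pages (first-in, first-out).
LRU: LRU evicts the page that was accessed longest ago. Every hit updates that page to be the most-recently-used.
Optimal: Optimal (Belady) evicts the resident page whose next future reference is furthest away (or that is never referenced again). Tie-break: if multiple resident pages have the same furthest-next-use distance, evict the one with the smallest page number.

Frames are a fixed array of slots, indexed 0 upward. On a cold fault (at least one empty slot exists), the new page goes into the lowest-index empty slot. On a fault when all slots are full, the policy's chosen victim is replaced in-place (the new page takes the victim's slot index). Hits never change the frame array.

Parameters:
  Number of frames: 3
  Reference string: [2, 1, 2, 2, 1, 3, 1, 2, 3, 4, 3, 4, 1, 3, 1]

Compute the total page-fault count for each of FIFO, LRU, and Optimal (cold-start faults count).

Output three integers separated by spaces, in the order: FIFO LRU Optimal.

--- FIFO ---
  step 0: ref 2 -> FAULT, frames=[2,-,-] (faults so far: 1)
  step 1: ref 1 -> FAULT, frames=[2,1,-] (faults so far: 2)
  step 2: ref 2 -> HIT, frames=[2,1,-] (faults so far: 2)
  step 3: ref 2 -> HIT, frames=[2,1,-] (faults so far: 2)
  step 4: ref 1 -> HIT, frames=[2,1,-] (faults so far: 2)
  step 5: ref 3 -> FAULT, frames=[2,1,3] (faults so far: 3)
  step 6: ref 1 -> HIT, frames=[2,1,3] (faults so far: 3)
  step 7: ref 2 -> HIT, frames=[2,1,3] (faults so far: 3)
  step 8: ref 3 -> HIT, frames=[2,1,3] (faults so far: 3)
  step 9: ref 4 -> FAULT, evict 2, frames=[4,1,3] (faults so far: 4)
  step 10: ref 3 -> HIT, frames=[4,1,3] (faults so far: 4)
  step 11: ref 4 -> HIT, frames=[4,1,3] (faults so far: 4)
  step 12: ref 1 -> HIT, frames=[4,1,3] (faults so far: 4)
  step 13: ref 3 -> HIT, frames=[4,1,3] (faults so far: 4)
  step 14: ref 1 -> HIT, frames=[4,1,3] (faults so far: 4)
  FIFO total faults: 4
--- LRU ---
  step 0: ref 2 -> FAULT, frames=[2,-,-] (faults so far: 1)
  step 1: ref 1 -> FAULT, frames=[2,1,-] (faults so far: 2)
  step 2: ref 2 -> HIT, frames=[2,1,-] (faults so far: 2)
  step 3: ref 2 -> HIT, frames=[2,1,-] (faults so far: 2)
  step 4: ref 1 -> HIT, frames=[2,1,-] (faults so far: 2)
  step 5: ref 3 -> FAULT, frames=[2,1,3] (faults so far: 3)
  step 6: ref 1 -> HIT, frames=[2,1,3] (faults so far: 3)
  step 7: ref 2 -> HIT, frames=[2,1,3] (faults so far: 3)
  step 8: ref 3 -> HIT, frames=[2,1,3] (faults so far: 3)
  step 9: ref 4 -> FAULT, evict 1, frames=[2,4,3] (faults so far: 4)
  step 10: ref 3 -> HIT, frames=[2,4,3] (faults so far: 4)
  step 11: ref 4 -> HIT, frames=[2,4,3] (faults so far: 4)
  step 12: ref 1 -> FAULT, evict 2, frames=[1,4,3] (faults so far: 5)
  step 13: ref 3 -> HIT, frames=[1,4,3] (faults so far: 5)
  step 14: ref 1 -> HIT, frames=[1,4,3] (faults so far: 5)
  LRU total faults: 5
--- Optimal ---
  step 0: ref 2 -> FAULT, frames=[2,-,-] (faults so far: 1)
  step 1: ref 1 -> FAULT, frames=[2,1,-] (faults so far: 2)
  step 2: ref 2 -> HIT, frames=[2,1,-] (faults so far: 2)
  step 3: ref 2 -> HIT, frames=[2,1,-] (faults so far: 2)
  step 4: ref 1 -> HIT, frames=[2,1,-] (faults so far: 2)
  step 5: ref 3 -> FAULT, frames=[2,1,3] (faults so far: 3)
  step 6: ref 1 -> HIT, frames=[2,1,3] (faults so far: 3)
  step 7: ref 2 -> HIT, frames=[2,1,3] (faults so far: 3)
  step 8: ref 3 -> HIT, frames=[2,1,3] (faults so far: 3)
  step 9: ref 4 -> FAULT, evict 2, frames=[4,1,3] (faults so far: 4)
  step 10: ref 3 -> HIT, frames=[4,1,3] (faults so far: 4)
  step 11: ref 4 -> HIT, frames=[4,1,3] (faults so far: 4)
  step 12: ref 1 -> HIT, frames=[4,1,3] (faults so far: 4)
  step 13: ref 3 -> HIT, frames=[4,1,3] (faults so far: 4)
  step 14: ref 1 -> HIT, frames=[4,1,3] (faults so far: 4)
  Optimal total faults: 4

Answer: 4 5 4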